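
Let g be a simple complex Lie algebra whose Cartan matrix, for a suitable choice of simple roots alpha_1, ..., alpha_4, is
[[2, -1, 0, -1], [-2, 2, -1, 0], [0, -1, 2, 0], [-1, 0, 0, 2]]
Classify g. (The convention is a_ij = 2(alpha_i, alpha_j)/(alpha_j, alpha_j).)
F4

The matrix has rank 4 with 2's on the diagonal. Reading the off-diagonal entries as Dynkin edges (a single edge where a_ij = a_ji = -1; a double or triple edge where a_ij * a_ji = 2 or 3), the diagram is a chain of 4 nodes with a double edge between the middle two (F_4). One simple-root ordering that puts it in standard form is (alpha_3, alpha_2, alpha_1, alpha_4). So the algebra is type F_4.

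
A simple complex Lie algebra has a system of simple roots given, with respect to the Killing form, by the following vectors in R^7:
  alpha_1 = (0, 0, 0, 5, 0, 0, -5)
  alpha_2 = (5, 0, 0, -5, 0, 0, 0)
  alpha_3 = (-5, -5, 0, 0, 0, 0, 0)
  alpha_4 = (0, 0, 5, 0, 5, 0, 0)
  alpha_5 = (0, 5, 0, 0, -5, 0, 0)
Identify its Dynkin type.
Compute the Cartan integers a_ij = 2(alpha_i, alpha_j)/(alpha_j, alpha_j); the resulting 5x5 Cartan matrix is
[[2, -1, 0, 0, 0], [-1, 2, -1, 0, 0], [0, -1, 2, 0, -1], [0, 0, 0, 2, -1], [0, 0, -1, -1, 2]].
All simple roots have the same length, so the diagram is simply laced. The associated Dynkin diagram is a chain of 5 nodes with single edges (A_5), so the type is A_5 (the algebra sl(6)).

A_5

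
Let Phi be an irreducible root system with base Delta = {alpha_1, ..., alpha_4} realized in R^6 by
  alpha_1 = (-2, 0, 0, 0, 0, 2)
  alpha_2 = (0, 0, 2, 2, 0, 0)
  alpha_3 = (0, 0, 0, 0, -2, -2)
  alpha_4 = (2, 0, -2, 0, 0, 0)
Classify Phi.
type A_4

Compute the Cartan integers a_ij = 2(alpha_i, alpha_j)/(alpha_j, alpha_j); the resulting 4x4 Cartan matrix is
[[2, 0, -1, -1], [0, 2, 0, -1], [-1, 0, 2, 0], [-1, -1, 0, 2]].
All simple roots have the same length, so the diagram is simply laced. The associated Dynkin diagram is a chain of 4 nodes with single edges (A_4), so the type is A_4 (the algebra sl(5)).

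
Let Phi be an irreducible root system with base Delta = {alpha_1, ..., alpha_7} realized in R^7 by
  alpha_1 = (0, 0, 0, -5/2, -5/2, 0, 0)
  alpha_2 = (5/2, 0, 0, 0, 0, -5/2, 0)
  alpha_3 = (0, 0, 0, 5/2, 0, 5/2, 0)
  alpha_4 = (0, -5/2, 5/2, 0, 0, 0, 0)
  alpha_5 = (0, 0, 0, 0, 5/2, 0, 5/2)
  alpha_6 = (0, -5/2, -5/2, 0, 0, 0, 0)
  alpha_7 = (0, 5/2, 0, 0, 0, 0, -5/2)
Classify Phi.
Compute the Cartan integers a_ij = 2(alpha_i, alpha_j)/(alpha_j, alpha_j); the resulting 7x7 Cartan matrix is
[[2, 0, -1, 0, -1, 0, 0], [0, 2, -1, 0, 0, 0, 0], [-1, -1, 2, 0, 0, 0, 0], [0, 0, 0, 2, 0, 0, -1], [-1, 0, 0, 0, 2, 0, -1], [0, 0, 0, 0, 0, 2, -1], [0, 0, 0, -1, -1, -1, 2]].
All simple roots have the same length, so the diagram is simply laced. The associated Dynkin diagram is a chain of 5 nodes with a fork of two nodes at one end (D_7), so the type is D_7 (the algebra so(14)).

D_7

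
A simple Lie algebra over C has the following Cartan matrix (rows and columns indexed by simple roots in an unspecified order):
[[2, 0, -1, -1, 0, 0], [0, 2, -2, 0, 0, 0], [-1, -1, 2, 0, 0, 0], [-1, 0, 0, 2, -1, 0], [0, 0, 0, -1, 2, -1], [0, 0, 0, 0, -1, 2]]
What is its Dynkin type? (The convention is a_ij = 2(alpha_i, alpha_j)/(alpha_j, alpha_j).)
C_6 (sp(12))

The matrix has rank 6 with 2's on the diagonal. Reading the off-diagonal entries as Dynkin edges (a single edge where a_ij = a_ji = -1; a double or triple edge where a_ij * a_ji = 2 or 3), the diagram is a chain of 6 nodes with a double edge at one end; the terminal node there is the unique long simple root (C_6). One simple-root ordering that puts it in standard form is (alpha_6, alpha_5, alpha_4, alpha_1, alpha_3, alpha_2). So the algebra is type C_6, i.e. sp(12).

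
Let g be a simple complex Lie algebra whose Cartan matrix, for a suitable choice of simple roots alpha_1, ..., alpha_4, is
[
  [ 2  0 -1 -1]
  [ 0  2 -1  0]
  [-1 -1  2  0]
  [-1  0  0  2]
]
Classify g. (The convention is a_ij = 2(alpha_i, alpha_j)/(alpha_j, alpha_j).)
The matrix has rank 4 with 2's on the diagonal. Reading the off-diagonal entries as Dynkin edges (a single edge where a_ij = a_ji = -1; a double or triple edge where a_ij * a_ji = 2 or 3), the diagram is a chain of 4 nodes with single edges (A_4). One simple-root ordering that puts it in standard form is (alpha_2, alpha_3, alpha_1, alpha_4). So the algebra is type A_4, i.e. sl(5).

type A_4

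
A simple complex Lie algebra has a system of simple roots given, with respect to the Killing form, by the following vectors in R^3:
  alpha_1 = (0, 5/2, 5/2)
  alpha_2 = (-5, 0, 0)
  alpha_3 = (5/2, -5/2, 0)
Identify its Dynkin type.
Compute the Cartan integers a_ij = 2(alpha_i, alpha_j)/(alpha_j, alpha_j); the resulting 3x3 Cartan matrix is
[[2, 0, -1], [0, 2, -2], [-1, -1, 2]].
The roots have two lengths (squared-length ratio 2:1); the short ones are alpha_{1,3}. The associated Dynkin diagram is a chain of 3 nodes with a double edge at one end; the terminal node there is the unique long simple root (C_3), so the type is C_3 (the algebra sp(6)).

C_3 (sp(6))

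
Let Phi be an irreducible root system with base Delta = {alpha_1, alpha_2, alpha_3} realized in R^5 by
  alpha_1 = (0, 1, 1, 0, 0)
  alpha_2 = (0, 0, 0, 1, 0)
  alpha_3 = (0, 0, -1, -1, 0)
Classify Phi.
Compute the Cartan integers a_ij = 2(alpha_i, alpha_j)/(alpha_j, alpha_j); the resulting 3x3 Cartan matrix is
[[2, 0, -1], [0, 2, -1], [-1, -2, 2]].
The roots have two lengths (squared-length ratio 2:1); the short ones are alpha_{2}. The associated Dynkin diagram is a chain of 3 nodes with a double edge at one end; the terminal node there is the unique short simple root (B_3), so the type is B_3 (the algebra so(7)).

B3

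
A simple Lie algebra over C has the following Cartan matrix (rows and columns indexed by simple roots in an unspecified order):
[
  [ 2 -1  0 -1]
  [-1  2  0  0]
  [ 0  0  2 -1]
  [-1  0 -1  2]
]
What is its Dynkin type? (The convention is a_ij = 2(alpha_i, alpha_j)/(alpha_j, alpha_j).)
A_4 (sl(5))

The matrix has rank 4 with 2's on the diagonal. Reading the off-diagonal entries as Dynkin edges (a single edge where a_ij = a_ji = -1; a double or triple edge where a_ij * a_ji = 2 or 3), the diagram is a chain of 4 nodes with single edges (A_4). One simple-root ordering that puts it in standard form is (alpha_3, alpha_4, alpha_1, alpha_2). So the algebra is type A_4, i.e. sl(5).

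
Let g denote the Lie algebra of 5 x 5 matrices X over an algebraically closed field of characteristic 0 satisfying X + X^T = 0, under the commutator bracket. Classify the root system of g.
B_2 (so(5))

This is so(5) with 5 odd, which has dimension 5(5-1)/2 = 10 and rank (5-1)/2 = 2. In the classification of classical Lie algebras, the orthogonal algebra so(2n+1) in an odd number of variables has type B_n; here n = 2, so the Dynkin diagram is a chain of 2 nodes with a double edge at one end; the terminal node there is the unique short simple root (B_2). Hence the type is B_2.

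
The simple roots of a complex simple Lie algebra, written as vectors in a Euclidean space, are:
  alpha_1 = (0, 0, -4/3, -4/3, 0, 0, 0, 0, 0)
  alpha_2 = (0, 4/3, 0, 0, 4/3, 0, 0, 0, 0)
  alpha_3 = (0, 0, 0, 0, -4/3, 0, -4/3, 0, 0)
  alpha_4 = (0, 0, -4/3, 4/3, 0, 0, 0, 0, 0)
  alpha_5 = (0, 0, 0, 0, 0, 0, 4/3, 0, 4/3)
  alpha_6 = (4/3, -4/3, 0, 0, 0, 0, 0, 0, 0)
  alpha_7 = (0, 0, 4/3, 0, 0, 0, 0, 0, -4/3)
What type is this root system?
Compute the Cartan integers a_ij = 2(alpha_i, alpha_j)/(alpha_j, alpha_j); the resulting 7x7 Cartan matrix is
[[2, 0, 0, 0, 0, 0, -1], [0, 2, -1, 0, 0, -1, 0], [0, -1, 2, 0, -1, 0, 0], [0, 0, 0, 2, 0, 0, -1], [0, 0, -1, 0, 2, 0, -1], [0, -1, 0, 0, 0, 2, 0], [-1, 0, 0, -1, -1, 0, 2]].
All simple roots have the same length, so the diagram is simply laced. The associated Dynkin diagram is a chain of 5 nodes with a fork of two nodes at one end (D_7), so the type is D_7 (the algebra so(14)).

D_7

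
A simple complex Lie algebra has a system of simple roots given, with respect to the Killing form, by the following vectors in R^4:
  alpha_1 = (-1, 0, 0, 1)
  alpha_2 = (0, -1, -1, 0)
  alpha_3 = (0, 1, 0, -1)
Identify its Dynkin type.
A_3 (sl(4))

Compute the Cartan integers a_ij = 2(alpha_i, alpha_j)/(alpha_j, alpha_j); the resulting 3x3 Cartan matrix is
[[2, 0, -1], [0, 2, -1], [-1, -1, 2]].
All simple roots have the same length, so the diagram is simply laced. The associated Dynkin diagram is a chain of 3 nodes with single edges (A_3), so the type is A_3 (the algebra sl(4)).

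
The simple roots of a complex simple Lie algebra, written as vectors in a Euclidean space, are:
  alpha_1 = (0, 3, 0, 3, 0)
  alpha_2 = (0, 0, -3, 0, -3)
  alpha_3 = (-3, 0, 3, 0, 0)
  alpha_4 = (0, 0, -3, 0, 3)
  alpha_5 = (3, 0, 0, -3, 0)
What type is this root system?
D_5 (so(10))

Compute the Cartan integers a_ij = 2(alpha_i, alpha_j)/(alpha_j, alpha_j); the resulting 5x5 Cartan matrix is
[[2, 0, 0, 0, -1], [0, 2, -1, 0, 0], [0, -1, 2, -1, -1], [0, 0, -1, 2, 0], [-1, 0, -1, 0, 2]].
All simple roots have the same length, so the diagram is simply laced. The associated Dynkin diagram is a chain of 3 nodes with a fork of two nodes at one end (D_5), so the type is D_5 (the algebra so(10)).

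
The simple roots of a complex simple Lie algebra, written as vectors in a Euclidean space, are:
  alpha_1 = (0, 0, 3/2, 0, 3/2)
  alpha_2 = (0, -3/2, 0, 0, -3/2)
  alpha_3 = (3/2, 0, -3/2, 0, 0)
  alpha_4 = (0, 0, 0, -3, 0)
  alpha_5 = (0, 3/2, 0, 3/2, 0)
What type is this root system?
Compute the Cartan integers a_ij = 2(alpha_i, alpha_j)/(alpha_j, alpha_j); the resulting 5x5 Cartan matrix is
[[2, -1, -1, 0, 0], [-1, 2, 0, 0, -1], [-1, 0, 2, 0, 0], [0, 0, 0, 2, -2], [0, -1, 0, -1, 2]].
The roots have two lengths (squared-length ratio 2:1); the short ones are alpha_{1,2,3,5}. The associated Dynkin diagram is a chain of 5 nodes with a double edge at one end; the terminal node there is the unique long simple root (C_5), so the type is C_5 (the algebra sp(10)).

C5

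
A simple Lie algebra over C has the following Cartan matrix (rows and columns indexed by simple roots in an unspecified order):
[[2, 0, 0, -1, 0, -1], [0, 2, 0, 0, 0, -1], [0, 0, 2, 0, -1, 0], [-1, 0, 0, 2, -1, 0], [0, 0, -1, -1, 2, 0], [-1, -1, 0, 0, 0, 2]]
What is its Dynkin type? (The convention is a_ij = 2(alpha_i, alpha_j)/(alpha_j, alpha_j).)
The matrix has rank 6 with 2's on the diagonal. Reading the off-diagonal entries as Dynkin edges (a single edge where a_ij = a_ji = -1; a double or triple edge where a_ij * a_ji = 2 or 3), the diagram is a chain of 6 nodes with single edges (A_6). One simple-root ordering that puts it in standard form is (alpha_3, alpha_5, alpha_4, alpha_1, alpha_6, alpha_2). So the algebra is type A_6, i.e. sl(7).

A6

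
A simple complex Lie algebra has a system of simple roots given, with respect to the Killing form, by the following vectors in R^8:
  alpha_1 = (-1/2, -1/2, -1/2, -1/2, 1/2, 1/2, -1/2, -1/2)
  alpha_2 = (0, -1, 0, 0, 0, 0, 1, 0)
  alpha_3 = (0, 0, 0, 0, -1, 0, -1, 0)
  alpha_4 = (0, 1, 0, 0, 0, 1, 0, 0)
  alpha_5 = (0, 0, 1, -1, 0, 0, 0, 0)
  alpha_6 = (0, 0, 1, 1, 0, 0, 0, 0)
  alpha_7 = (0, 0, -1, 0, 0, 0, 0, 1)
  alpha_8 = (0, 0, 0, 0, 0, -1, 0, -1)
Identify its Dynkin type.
type E_8

Compute the Cartan integers a_ij = 2(alpha_i, alpha_j)/(alpha_j, alpha_j); the resulting 8x8 Cartan matrix is
[[2, 0, 0, 0, 0, -1, 0, 0], [0, 2, -1, -1, 0, 0, 0, 0], [0, -1, 2, 0, 0, 0, 0, 0], [0, -1, 0, 2, 0, 0, 0, -1], [0, 0, 0, 0, 2, 0, -1, 0], [-1, 0, 0, 0, 0, 2, -1, 0], [0, 0, 0, 0, -1, -1, 2, -1], [0, 0, 0, -1, 0, 0, -1, 2]].
All simple roots have the same length, so the diagram is simply laced. The associated Dynkin diagram is a chain of 7 nodes with one extra node attached to the third node from one end (E_8), so the type is E_8.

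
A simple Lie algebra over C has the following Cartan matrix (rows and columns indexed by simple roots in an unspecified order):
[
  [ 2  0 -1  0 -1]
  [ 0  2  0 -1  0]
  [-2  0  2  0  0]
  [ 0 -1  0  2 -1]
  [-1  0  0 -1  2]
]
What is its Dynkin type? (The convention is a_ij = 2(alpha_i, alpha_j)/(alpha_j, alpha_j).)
The matrix has rank 5 with 2's on the diagonal. Reading the off-diagonal entries as Dynkin edges (a single edge where a_ij = a_ji = -1; a double or triple edge where a_ij * a_ji = 2 or 3), the diagram is a chain of 5 nodes with a double edge at one end; the terminal node there is the unique long simple root (C_5). One simple-root ordering that puts it in standard form is (alpha_2, alpha_4, alpha_5, alpha_1, alpha_3). So the algebra is type C_5, i.e. sp(10).

type C_5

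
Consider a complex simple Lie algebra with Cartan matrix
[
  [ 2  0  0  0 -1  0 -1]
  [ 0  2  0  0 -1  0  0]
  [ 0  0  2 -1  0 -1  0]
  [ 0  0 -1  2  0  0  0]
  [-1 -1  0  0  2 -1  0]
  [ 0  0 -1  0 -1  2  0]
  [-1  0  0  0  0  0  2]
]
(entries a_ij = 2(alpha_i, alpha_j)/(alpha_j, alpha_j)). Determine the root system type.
The matrix has rank 7 with 2's on the diagonal. Reading the off-diagonal entries as Dynkin edges (a single edge where a_ij = a_ji = -1; a double or triple edge where a_ij * a_ji = 2 or 3), the diagram is a chain of 6 nodes with one extra node attached to the third node from one end (E_7). One simple-root ordering that puts it in standard form is (alpha_7, alpha_2, alpha_1, alpha_5, alpha_6, alpha_3, alpha_4). So the algebra is type E_7.

E_7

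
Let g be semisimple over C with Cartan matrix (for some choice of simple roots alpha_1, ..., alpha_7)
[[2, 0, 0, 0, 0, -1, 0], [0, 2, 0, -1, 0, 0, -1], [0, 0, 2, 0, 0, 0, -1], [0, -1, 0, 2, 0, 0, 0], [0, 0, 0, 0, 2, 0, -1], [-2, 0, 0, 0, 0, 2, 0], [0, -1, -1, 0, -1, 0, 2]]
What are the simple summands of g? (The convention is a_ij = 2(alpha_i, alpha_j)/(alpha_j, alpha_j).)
B2 + D5

The diagram associated to this matrix has two connected components: the simple roots {alpha_1, alpha_6} form a chain of 2 nodes with a double edge at one end; the terminal node there is the unique short simple root (B_2), and {alpha_2, alpha_3, alpha_4, alpha_5, alpha_7} form a chain of 3 nodes with a fork of two nodes at one end (D_5). A semisimple Lie algebra decomposes uniquely as the direct sum of simple ideals, one per connected component of its Dynkin diagram, so g ≅ B_2 ⊕ D_5 (dimension 10 + 45 = 55).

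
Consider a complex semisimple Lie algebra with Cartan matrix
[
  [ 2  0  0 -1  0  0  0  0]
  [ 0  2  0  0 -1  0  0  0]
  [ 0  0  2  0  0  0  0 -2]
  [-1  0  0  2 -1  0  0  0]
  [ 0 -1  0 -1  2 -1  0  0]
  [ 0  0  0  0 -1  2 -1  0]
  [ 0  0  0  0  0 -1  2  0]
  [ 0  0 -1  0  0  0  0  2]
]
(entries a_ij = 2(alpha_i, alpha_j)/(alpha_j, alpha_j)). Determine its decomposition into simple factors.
The diagram associated to this matrix has two connected components: the simple roots {alpha_3, alpha_8} form a chain of 2 nodes with a double edge at one end; the terminal node there is the unique short simple root (B_2), and {alpha_1, alpha_2, alpha_4, alpha_5, alpha_6, alpha_7} form a chain of 5 nodes with one extra node attached to the third node from one end (E_6). A semisimple Lie algebra decomposes uniquely as the direct sum of simple ideals, one per connected component of its Dynkin diagram, so g ≅ B_2 ⊕ E_6 (dimension 10 + 78 = 88).

B_2 + E_6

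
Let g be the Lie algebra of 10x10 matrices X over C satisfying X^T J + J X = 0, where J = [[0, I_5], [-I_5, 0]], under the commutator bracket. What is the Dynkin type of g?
This is sp(10), which has dimension 10(10+1)/2 = 55 and rank 10/2 = 5. In the classification of classical Lie algebras, the symplectic algebra sp(2n) has type C_n; here n = 5, so the Dynkin diagram is a chain of 5 nodes with a double edge at one end; the terminal node there is the unique long simple root (C_5). Hence the type is C_5.

C5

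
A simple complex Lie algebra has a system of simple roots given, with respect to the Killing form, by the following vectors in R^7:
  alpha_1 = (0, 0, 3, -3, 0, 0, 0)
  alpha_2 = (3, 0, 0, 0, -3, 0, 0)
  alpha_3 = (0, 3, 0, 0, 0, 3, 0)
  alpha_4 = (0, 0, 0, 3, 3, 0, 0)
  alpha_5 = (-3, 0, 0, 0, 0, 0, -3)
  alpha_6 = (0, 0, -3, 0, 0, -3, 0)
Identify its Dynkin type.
A6

Compute the Cartan integers a_ij = 2(alpha_i, alpha_j)/(alpha_j, alpha_j); the resulting 6x6 Cartan matrix is
[[2, 0, 0, -1, 0, -1], [0, 2, 0, -1, -1, 0], [0, 0, 2, 0, 0, -1], [-1, -1, 0, 2, 0, 0], [0, -1, 0, 0, 2, 0], [-1, 0, -1, 0, 0, 2]].
All simple roots have the same length, so the diagram is simply laced. The associated Dynkin diagram is a chain of 6 nodes with single edges (A_6), so the type is A_6 (the algebra sl(7)).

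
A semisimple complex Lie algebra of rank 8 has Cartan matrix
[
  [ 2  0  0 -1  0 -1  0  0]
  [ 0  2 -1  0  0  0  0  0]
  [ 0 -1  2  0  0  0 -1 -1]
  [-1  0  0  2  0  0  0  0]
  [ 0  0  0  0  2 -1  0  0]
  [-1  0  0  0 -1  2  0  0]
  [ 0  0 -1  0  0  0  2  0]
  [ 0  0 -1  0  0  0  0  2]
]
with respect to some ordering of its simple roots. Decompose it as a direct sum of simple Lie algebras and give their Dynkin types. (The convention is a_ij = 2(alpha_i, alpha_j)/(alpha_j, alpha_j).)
The diagram associated to this matrix has two connected components: the simple roots {alpha_1, alpha_4, alpha_5, alpha_6} form a chain of 4 nodes with single edges (A_4), and {alpha_2, alpha_3, alpha_7, alpha_8} form a chain of 2 nodes with a fork of two nodes at one end (D_4). A semisimple Lie algebra decomposes uniquely as the direct sum of simple ideals, one per connected component of its Dynkin diagram, so g ≅ A_4 ⊕ D_4 (dimension 24 + 28 = 52).

type A_4 ⊕ type D_4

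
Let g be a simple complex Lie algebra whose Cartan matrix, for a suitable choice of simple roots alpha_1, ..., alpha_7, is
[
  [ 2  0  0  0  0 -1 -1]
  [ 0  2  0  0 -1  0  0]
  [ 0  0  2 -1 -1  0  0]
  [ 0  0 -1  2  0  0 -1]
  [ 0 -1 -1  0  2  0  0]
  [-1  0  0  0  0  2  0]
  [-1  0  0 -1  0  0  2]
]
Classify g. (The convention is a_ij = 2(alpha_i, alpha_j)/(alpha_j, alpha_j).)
The matrix has rank 7 with 2's on the diagonal. Reading the off-diagonal entries as Dynkin edges (a single edge where a_ij = a_ji = -1; a double or triple edge where a_ij * a_ji = 2 or 3), the diagram is a chain of 7 nodes with single edges (A_7). One simple-root ordering that puts it in standard form is (alpha_2, alpha_5, alpha_3, alpha_4, alpha_7, alpha_1, alpha_6). So the algebra is type A_7, i.e. sl(8).

A_7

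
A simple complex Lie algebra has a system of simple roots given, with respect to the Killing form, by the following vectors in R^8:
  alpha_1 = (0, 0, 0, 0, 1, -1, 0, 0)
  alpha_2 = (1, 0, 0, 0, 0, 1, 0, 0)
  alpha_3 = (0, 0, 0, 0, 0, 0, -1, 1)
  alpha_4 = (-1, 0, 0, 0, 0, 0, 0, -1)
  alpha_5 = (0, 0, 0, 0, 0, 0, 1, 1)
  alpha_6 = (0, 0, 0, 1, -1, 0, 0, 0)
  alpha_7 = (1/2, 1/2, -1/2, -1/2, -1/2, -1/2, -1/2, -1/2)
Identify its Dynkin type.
Compute the Cartan integers a_ij = 2(alpha_i, alpha_j)/(alpha_j, alpha_j); the resulting 7x7 Cartan matrix is
[[2, -1, 0, 0, 0, -1, 0], [-1, 2, 0, -1, 0, 0, 0], [0, 0, 2, -1, 0, 0, 0], [0, -1, -1, 2, -1, 0, 0], [0, 0, 0, -1, 2, 0, -1], [-1, 0, 0, 0, 0, 2, 0], [0, 0, 0, 0, -1, 0, 2]].
All simple roots have the same length, so the diagram is simply laced. The associated Dynkin diagram is a chain of 6 nodes with one extra node attached to the third node from one end (E_7), so the type is E_7.

E7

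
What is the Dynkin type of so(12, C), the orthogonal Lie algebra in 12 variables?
This is so(12) with 12 even, which has dimension 12(12-1)/2 = 66 and rank 12/2 = 6. In the classification of classical Lie algebras, the orthogonal algebra so(2n) in an even number of variables has type D_n; here n = 6, so the Dynkin diagram is a chain of 4 nodes with a fork of two nodes at one end (D_6). Hence the type is D_6.

D_6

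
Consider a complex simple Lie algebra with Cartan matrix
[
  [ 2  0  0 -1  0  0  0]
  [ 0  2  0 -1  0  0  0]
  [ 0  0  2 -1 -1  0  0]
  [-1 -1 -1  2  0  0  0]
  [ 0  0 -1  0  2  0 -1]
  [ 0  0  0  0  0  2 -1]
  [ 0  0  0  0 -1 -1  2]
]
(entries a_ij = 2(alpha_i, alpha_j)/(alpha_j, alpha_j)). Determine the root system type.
The matrix has rank 7 with 2's on the diagonal. Reading the off-diagonal entries as Dynkin edges (a single edge where a_ij = a_ji = -1; a double or triple edge where a_ij * a_ji = 2 or 3), the diagram is a chain of 5 nodes with a fork of two nodes at one end (D_7). One simple-root ordering that puts it in standard form is (alpha_6, alpha_7, alpha_5, alpha_3, alpha_4, alpha_2, alpha_1). So the algebra is type D_7, i.e. so(14).

type D_7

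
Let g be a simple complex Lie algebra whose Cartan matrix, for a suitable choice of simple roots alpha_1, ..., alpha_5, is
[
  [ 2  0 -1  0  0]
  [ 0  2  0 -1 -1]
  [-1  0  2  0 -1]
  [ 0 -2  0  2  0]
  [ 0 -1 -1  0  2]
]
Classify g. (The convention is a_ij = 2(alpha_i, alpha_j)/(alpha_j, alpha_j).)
The matrix has rank 5 with 2's on the diagonal. Reading the off-diagonal entries as Dynkin edges (a single edge where a_ij = a_ji = -1; a double or triple edge where a_ij * a_ji = 2 or 3), the diagram is a chain of 5 nodes with a double edge at one end; the terminal node there is the unique long simple root (C_5). One simple-root ordering that puts it in standard form is (alpha_1, alpha_3, alpha_5, alpha_2, alpha_4). So the algebra is type C_5, i.e. sp(10).

C_5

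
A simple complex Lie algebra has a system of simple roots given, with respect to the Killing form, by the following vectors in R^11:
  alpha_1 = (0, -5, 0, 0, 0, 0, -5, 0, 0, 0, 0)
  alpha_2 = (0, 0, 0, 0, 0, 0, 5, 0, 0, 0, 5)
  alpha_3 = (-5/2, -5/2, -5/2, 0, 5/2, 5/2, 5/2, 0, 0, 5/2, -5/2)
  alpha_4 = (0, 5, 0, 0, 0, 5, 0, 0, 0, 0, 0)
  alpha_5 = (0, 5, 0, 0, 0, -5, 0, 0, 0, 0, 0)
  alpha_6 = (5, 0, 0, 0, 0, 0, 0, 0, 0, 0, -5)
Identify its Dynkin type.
E_6

Compute the Cartan integers a_ij = 2(alpha_i, alpha_j)/(alpha_j, alpha_j); the resulting 6x6 Cartan matrix is
[[2, -1, 0, -1, -1, 0], [-1, 2, 0, 0, 0, -1], [0, 0, 2, 0, -1, 0], [-1, 0, 0, 2, 0, 0], [-1, 0, -1, 0, 2, 0], [0, -1, 0, 0, 0, 2]].
All simple roots have the same length, so the diagram is simply laced. The associated Dynkin diagram is a chain of 5 nodes with one extra node attached to the third node from one end (E_6), so the type is E_6.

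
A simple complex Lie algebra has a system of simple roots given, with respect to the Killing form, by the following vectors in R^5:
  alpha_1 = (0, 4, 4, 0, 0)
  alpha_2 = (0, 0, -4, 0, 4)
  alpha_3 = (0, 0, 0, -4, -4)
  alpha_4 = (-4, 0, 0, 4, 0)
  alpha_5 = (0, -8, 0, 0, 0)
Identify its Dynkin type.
Compute the Cartan integers a_ij = 2(alpha_i, alpha_j)/(alpha_j, alpha_j); the resulting 5x5 Cartan matrix is
[[2, -1, 0, 0, -1], [-1, 2, -1, 0, 0], [0, -1, 2, -1, 0], [0, 0, -1, 2, 0], [-2, 0, 0, 0, 2]].
The roots have two lengths (squared-length ratio 2:1); the short ones are alpha_{1,2,3,4}. The associated Dynkin diagram is a chain of 5 nodes with a double edge at one end; the terminal node there is the unique long simple root (C_5), so the type is C_5 (the algebra sp(10)).

C_5 (sp(10))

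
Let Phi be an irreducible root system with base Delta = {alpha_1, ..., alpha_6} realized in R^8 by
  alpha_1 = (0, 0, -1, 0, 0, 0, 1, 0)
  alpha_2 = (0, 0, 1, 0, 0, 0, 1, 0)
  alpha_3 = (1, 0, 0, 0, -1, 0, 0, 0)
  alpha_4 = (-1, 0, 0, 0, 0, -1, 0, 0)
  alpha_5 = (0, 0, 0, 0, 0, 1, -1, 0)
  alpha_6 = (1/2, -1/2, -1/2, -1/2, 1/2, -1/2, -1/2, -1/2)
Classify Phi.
Compute the Cartan integers a_ij = 2(alpha_i, alpha_j)/(alpha_j, alpha_j); the resulting 6x6 Cartan matrix is
[[2, 0, 0, 0, -1, 0], [0, 2, 0, 0, -1, -1], [0, 0, 2, -1, 0, 0], [0, 0, -1, 2, -1, 0], [-1, -1, 0, -1, 2, 0], [0, -1, 0, 0, 0, 2]].
All simple roots have the same length, so the diagram is simply laced. The associated Dynkin diagram is a chain of 5 nodes with one extra node attached to the third node from one end (E_6), so the type is E_6.

E6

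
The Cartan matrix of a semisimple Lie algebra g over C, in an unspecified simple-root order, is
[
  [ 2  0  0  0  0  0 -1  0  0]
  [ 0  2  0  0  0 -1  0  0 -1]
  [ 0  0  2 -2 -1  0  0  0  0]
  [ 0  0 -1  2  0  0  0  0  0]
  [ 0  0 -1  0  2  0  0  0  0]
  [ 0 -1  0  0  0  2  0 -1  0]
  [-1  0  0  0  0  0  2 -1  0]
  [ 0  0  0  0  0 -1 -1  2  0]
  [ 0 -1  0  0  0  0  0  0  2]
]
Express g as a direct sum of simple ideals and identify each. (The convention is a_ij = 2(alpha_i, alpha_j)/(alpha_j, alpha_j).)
The diagram associated to this matrix has two connected components: the simple roots {alpha_1, alpha_2, alpha_6, alpha_7, alpha_8, alpha_9} form a chain of 6 nodes with single edges (A_6), and {alpha_3, alpha_4, alpha_5} form a chain of 3 nodes with a double edge at one end; the terminal node there is the unique short simple root (B_3). A semisimple Lie algebra decomposes uniquely as the direct sum of simple ideals, one per connected component of its Dynkin diagram, so g ≅ A_6 ⊕ B_3 (dimension 48 + 21 = 69).

A_6 (sl(7)) ⊕ B_3 (so(7))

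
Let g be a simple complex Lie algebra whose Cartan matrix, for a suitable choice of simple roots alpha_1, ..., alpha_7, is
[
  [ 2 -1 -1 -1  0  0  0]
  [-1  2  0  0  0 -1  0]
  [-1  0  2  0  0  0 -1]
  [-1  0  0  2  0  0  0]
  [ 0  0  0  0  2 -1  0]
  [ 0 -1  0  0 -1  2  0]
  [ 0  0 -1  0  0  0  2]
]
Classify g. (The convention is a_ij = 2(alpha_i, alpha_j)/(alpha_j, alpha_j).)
The matrix has rank 7 with 2's on the diagonal. Reading the off-diagonal entries as Dynkin edges (a single edge where a_ij = a_ji = -1; a double or triple edge where a_ij * a_ji = 2 or 3), the diagram is a chain of 6 nodes with one extra node attached to the third node from one end (E_7). One simple-root ordering that puts it in standard form is (alpha_7, alpha_4, alpha_3, alpha_1, alpha_2, alpha_6, alpha_5). So the algebra is type E_7.

E_7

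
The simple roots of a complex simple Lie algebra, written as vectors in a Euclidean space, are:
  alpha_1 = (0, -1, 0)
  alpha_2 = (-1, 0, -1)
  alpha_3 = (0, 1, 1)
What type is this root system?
Compute the Cartan integers a_ij = 2(alpha_i, alpha_j)/(alpha_j, alpha_j); the resulting 3x3 Cartan matrix is
[[2, 0, -1], [0, 2, -1], [-2, -1, 2]].
The roots have two lengths (squared-length ratio 2:1); the short ones are alpha_{1}. The associated Dynkin diagram is a chain of 3 nodes with a double edge at one end; the terminal node there is the unique short simple root (B_3), so the type is B_3 (the algebra so(7)).

B_3 (so(7))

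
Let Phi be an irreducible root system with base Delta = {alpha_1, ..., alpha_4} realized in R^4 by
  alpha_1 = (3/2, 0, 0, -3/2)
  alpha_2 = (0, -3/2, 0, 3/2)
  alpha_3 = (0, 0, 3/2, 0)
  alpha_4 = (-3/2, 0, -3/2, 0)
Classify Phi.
B_4

Compute the Cartan integers a_ij = 2(alpha_i, alpha_j)/(alpha_j, alpha_j); the resulting 4x4 Cartan matrix is
[[2, -1, 0, -1], [-1, 2, 0, 0], [0, 0, 2, -1], [-1, 0, -2, 2]].
The roots have two lengths (squared-length ratio 2:1); the short ones are alpha_{3}. The associated Dynkin diagram is a chain of 4 nodes with a double edge at one end; the terminal node there is the unique short simple root (B_4), so the type is B_4 (the algebra so(9)).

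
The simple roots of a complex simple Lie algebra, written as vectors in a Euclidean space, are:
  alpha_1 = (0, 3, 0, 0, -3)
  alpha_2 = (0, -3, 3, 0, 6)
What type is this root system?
G_2

Compute the Cartan integers a_ij = 2(alpha_i, alpha_j)/(alpha_j, alpha_j); the resulting 2x2 Cartan matrix is
[[2, -1], [-3, 2]].
The roots have two lengths (squared-length ratio 3:1); the short ones are alpha_{1}. The associated Dynkin diagram is two nodes joined by a triple edge (G_2), so the type is G_2.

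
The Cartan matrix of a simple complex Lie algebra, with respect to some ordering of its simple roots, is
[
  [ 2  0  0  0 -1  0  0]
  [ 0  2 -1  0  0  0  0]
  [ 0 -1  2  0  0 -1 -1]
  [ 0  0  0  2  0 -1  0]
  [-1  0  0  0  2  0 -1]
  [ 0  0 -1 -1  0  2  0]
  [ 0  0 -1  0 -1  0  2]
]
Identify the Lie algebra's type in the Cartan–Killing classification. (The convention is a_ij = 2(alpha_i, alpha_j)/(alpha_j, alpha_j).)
The matrix has rank 7 with 2's on the diagonal. Reading the off-diagonal entries as Dynkin edges (a single edge where a_ij = a_ji = -1; a double or triple edge where a_ij * a_ji = 2 or 3), the diagram is a chain of 6 nodes with one extra node attached to the third node from one end (E_7). One simple-root ordering that puts it in standard form is (alpha_4, alpha_2, alpha_6, alpha_3, alpha_7, alpha_5, alpha_1). So the algebra is type E_7.

type E_7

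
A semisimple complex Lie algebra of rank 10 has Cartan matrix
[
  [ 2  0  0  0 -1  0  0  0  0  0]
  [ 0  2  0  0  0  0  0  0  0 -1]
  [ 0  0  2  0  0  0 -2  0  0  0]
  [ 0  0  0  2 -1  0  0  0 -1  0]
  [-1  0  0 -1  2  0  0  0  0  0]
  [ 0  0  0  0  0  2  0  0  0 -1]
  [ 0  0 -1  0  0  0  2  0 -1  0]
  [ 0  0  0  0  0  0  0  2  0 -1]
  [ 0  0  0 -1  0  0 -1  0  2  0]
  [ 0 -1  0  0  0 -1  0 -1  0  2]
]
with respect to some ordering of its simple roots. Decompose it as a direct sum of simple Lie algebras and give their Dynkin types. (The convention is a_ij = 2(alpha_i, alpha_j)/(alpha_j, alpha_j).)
C6 + D4

The diagram associated to this matrix has two connected components: the simple roots {alpha_1, alpha_3, alpha_4, alpha_5, alpha_7, alpha_9} form a chain of 6 nodes with a double edge at one end; the terminal node there is the unique long simple root (C_6), and {alpha_2, alpha_6, alpha_8, alpha_10} form a chain of 2 nodes with a fork of two nodes at one end (D_4). A semisimple Lie algebra decomposes uniquely as the direct sum of simple ideals, one per connected component of its Dynkin diagram, so g ≅ C_6 ⊕ D_4 (dimension 78 + 28 = 106).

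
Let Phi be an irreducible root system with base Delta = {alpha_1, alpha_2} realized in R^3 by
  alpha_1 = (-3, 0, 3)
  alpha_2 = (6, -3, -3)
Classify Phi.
Compute the Cartan integers a_ij = 2(alpha_i, alpha_j)/(alpha_j, alpha_j); the resulting 2x2 Cartan matrix is
[[2, -1], [-3, 2]].
The roots have two lengths (squared-length ratio 3:1); the short ones are alpha_{1}. The associated Dynkin diagram is two nodes joined by a triple edge (G_2), so the type is G_2.

G_2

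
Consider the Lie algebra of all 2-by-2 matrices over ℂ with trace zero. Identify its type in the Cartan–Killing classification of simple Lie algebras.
This is sl(2), which has dimension 2^2 - 1 = 3 and rank 2 - 1 = 1 (a Cartan subalgebra is the diagonal traceless matrices). In the classification of classical Lie algebras, the special linear algebra sl(n+1) has type A_n; here n = 1, so the Dynkin diagram is a chain of 1 nodes with single edges (A_1). Hence the type is A_1.

type A_1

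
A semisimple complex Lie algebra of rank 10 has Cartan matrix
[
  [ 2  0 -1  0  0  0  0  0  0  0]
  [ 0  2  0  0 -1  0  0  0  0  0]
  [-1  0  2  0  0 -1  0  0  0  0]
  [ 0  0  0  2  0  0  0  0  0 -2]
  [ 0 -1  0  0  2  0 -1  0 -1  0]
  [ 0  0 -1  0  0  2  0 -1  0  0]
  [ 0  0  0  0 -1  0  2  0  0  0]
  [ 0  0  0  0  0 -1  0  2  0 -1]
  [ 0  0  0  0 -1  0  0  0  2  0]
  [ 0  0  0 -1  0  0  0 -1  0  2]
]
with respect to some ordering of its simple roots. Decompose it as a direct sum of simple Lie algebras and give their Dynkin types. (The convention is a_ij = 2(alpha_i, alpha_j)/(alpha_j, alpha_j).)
C_6 (sp(12)) + D_4 (so(8))

The diagram associated to this matrix has two connected components: the simple roots {alpha_1, alpha_3, alpha_4, alpha_6, alpha_8, alpha_10} form a chain of 6 nodes with a double edge at one end; the terminal node there is the unique long simple root (C_6), and {alpha_2, alpha_5, alpha_7, alpha_9} form a chain of 2 nodes with a fork of two nodes at one end (D_4). A semisimple Lie algebra decomposes uniquely as the direct sum of simple ideals, one per connected component of its Dynkin diagram, so g ≅ C_6 ⊕ D_4 (dimension 78 + 28 = 106).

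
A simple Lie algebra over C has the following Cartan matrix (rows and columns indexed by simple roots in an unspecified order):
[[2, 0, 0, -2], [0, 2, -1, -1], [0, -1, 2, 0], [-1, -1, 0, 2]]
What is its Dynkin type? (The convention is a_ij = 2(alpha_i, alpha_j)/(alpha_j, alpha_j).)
The matrix has rank 4 with 2's on the diagonal. Reading the off-diagonal entries as Dynkin edges (a single edge where a_ij = a_ji = -1; a double or triple edge where a_ij * a_ji = 2 or 3), the diagram is a chain of 4 nodes with a double edge at one end; the terminal node there is the unique long simple root (C_4). One simple-root ordering that puts it in standard form is (alpha_3, alpha_2, alpha_4, alpha_1). So the algebra is type C_4, i.e. sp(8).

C_4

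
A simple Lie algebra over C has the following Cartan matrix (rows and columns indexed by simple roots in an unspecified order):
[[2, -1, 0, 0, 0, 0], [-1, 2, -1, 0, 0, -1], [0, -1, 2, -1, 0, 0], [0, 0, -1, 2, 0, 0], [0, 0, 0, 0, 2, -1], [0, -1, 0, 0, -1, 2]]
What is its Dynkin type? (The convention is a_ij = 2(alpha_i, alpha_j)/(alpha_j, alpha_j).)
E6

The matrix has rank 6 with 2's on the diagonal. Reading the off-diagonal entries as Dynkin edges (a single edge where a_ij = a_ji = -1; a double or triple edge where a_ij * a_ji = 2 or 3), the diagram is a chain of 5 nodes with one extra node attached to the third node from one end (E_6). One simple-root ordering that puts it in standard form is (alpha_5, alpha_1, alpha_6, alpha_2, alpha_3, alpha_4). So the algebra is type E_6.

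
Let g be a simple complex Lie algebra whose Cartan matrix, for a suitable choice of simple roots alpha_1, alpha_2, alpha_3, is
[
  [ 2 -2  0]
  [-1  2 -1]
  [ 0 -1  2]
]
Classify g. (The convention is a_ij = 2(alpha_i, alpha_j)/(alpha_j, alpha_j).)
C3

The matrix has rank 3 with 2's on the diagonal. Reading the off-diagonal entries as Dynkin edges (a single edge where a_ij = a_ji = -1; a double or triple edge where a_ij * a_ji = 2 or 3), the diagram is a chain of 3 nodes with a double edge at one end; the terminal node there is the unique long simple root (C_3). One simple-root ordering that puts it in standard form is (alpha_3, alpha_2, alpha_1). So the algebra is type C_3, i.e. sp(6).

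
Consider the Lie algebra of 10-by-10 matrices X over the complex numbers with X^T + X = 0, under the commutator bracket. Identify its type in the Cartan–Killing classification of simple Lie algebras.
type D_5

This is so(10) with 10 even, which has dimension 10(10-1)/2 = 45 and rank 10/2 = 5. In the classification of classical Lie algebras, the orthogonal algebra so(2n) in an even number of variables has type D_n; here n = 5, so the Dynkin diagram is a chain of 3 nodes with a fork of two nodes at one end (D_5). Hence the type is D_5.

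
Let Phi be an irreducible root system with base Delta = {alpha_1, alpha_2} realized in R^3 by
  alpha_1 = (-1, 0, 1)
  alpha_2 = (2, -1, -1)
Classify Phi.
Compute the Cartan integers a_ij = 2(alpha_i, alpha_j)/(alpha_j, alpha_j); the resulting 2x2 Cartan matrix is
[[2, -1], [-3, 2]].
The roots have two lengths (squared-length ratio 3:1); the short ones are alpha_{1}. The associated Dynkin diagram is two nodes joined by a triple edge (G_2), so the type is G_2.

G_2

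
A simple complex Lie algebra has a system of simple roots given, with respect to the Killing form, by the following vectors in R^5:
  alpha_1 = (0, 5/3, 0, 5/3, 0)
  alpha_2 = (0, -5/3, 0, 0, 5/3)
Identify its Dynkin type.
Compute the Cartan integers a_ij = 2(alpha_i, alpha_j)/(alpha_j, alpha_j); the resulting 2x2 Cartan matrix is
[[2, -1], [-1, 2]].
All simple roots have the same length, so the diagram is simply laced. The associated Dynkin diagram is a chain of 2 nodes with single edges (A_2), so the type is A_2 (the algebra sl(3)).

type A_2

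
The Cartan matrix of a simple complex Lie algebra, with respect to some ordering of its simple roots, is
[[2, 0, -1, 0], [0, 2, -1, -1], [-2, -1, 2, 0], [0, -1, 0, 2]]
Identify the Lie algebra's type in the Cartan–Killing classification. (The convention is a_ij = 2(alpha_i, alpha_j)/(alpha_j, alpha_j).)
The matrix has rank 4 with 2's on the diagonal. Reading the off-diagonal entries as Dynkin edges (a single edge where a_ij = a_ji = -1; a double or triple edge where a_ij * a_ji = 2 or 3), the diagram is a chain of 4 nodes with a double edge at one end; the terminal node there is the unique short simple root (B_4). One simple-root ordering that puts it in standard form is (alpha_4, alpha_2, alpha_3, alpha_1). So the algebra is type B_4, i.e. so(9).

B4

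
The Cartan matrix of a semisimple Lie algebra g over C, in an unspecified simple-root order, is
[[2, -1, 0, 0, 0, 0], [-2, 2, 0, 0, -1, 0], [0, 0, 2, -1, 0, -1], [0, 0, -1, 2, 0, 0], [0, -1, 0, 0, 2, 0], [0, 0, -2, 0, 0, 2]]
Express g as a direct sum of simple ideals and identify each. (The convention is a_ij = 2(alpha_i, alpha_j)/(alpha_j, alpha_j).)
B_3 (so(7)) ⊕ C_3 (sp(6))

The diagram associated to this matrix has two connected components: the simple roots {alpha_1, alpha_2, alpha_5} form a chain of 3 nodes with a double edge at one end; the terminal node there is the unique short simple root (B_3), and {alpha_3, alpha_4, alpha_6} form a chain of 3 nodes with a double edge at one end; the terminal node there is the unique long simple root (C_3). A semisimple Lie algebra decomposes uniquely as the direct sum of simple ideals, one per connected component of its Dynkin diagram, so g ≅ B_3 ⊕ C_3 (dimension 21 + 21 = 42).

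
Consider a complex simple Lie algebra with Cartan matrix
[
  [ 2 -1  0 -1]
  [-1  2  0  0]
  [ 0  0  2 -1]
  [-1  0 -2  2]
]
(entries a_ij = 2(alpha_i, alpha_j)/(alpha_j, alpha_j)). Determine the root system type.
B_4

The matrix has rank 4 with 2's on the diagonal. Reading the off-diagonal entries as Dynkin edges (a single edge where a_ij = a_ji = -1; a double or triple edge where a_ij * a_ji = 2 or 3), the diagram is a chain of 4 nodes with a double edge at one end; the terminal node there is the unique short simple root (B_4). One simple-root ordering that puts it in standard form is (alpha_2, alpha_1, alpha_4, alpha_3). So the algebra is type B_4, i.e. so(9).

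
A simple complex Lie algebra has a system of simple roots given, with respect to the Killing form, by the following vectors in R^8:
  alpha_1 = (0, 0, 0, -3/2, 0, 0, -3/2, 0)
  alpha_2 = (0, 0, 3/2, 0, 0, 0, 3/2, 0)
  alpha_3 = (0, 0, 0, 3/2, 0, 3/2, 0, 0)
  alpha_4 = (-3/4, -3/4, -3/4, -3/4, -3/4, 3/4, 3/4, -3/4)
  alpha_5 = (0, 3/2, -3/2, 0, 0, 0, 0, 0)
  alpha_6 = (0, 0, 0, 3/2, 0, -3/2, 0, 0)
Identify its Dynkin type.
E_6

Compute the Cartan integers a_ij = 2(alpha_i, alpha_j)/(alpha_j, alpha_j); the resulting 6x6 Cartan matrix is
[[2, -1, -1, 0, 0, -1], [-1, 2, 0, 0, -1, 0], [-1, 0, 2, 0, 0, 0], [0, 0, 0, 2, 0, -1], [0, -1, 0, 0, 2, 0], [-1, 0, 0, -1, 0, 2]].
All simple roots have the same length, so the diagram is simply laced. The associated Dynkin diagram is a chain of 5 nodes with one extra node attached to the third node from one end (E_6), so the type is E_6.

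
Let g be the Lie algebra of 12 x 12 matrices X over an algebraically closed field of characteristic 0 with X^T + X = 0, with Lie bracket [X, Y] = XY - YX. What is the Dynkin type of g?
D_6

This is so(12) with 12 even, which has dimension 12(12-1)/2 = 66 and rank 12/2 = 6. In the classification of classical Lie algebras, the orthogonal algebra so(2n) in an even number of variables has type D_n; here n = 6, so the Dynkin diagram is a chain of 4 nodes with a fork of two nodes at one end (D_6). Hence the type is D_6.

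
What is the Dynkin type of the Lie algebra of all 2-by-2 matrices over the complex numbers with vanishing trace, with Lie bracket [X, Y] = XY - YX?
type A_1

This is sl(2), which has dimension 2^2 - 1 = 3 and rank 2 - 1 = 1 (a Cartan subalgebra is the diagonal traceless matrices). In the classification of classical Lie algebras, the special linear algebra sl(n+1) has type A_n; here n = 1, so the Dynkin diagram is a chain of 1 nodes with single edges (A_1). Hence the type is A_1.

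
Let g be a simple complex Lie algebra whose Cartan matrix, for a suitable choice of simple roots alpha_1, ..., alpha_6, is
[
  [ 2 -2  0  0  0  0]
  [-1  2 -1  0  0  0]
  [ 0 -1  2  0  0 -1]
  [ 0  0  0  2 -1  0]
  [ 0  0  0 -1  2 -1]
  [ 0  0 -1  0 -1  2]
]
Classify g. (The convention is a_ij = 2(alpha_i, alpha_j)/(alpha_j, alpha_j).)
type C_6

The matrix has rank 6 with 2's on the diagonal. Reading the off-diagonal entries as Dynkin edges (a single edge where a_ij = a_ji = -1; a double or triple edge where a_ij * a_ji = 2 or 3), the diagram is a chain of 6 nodes with a double edge at one end; the terminal node there is the unique long simple root (C_6). One simple-root ordering that puts it in standard form is (alpha_4, alpha_5, alpha_6, alpha_3, alpha_2, alpha_1). So the algebra is type C_6, i.e. sp(12).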